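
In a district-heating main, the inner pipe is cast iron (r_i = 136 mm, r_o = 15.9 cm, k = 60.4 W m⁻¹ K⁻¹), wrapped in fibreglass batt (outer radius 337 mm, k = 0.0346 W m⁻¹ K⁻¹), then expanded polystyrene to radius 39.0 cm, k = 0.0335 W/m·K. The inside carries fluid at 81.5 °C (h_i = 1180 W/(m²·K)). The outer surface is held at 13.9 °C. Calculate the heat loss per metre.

Resistance network (inner→outer):
  R'_conv,in = 1/(2πr h) = 1/(2π·0.136·1180) = 9.917×10^-4 m·K/W
  R'_cast iron = ln(0.159/0.136)/(2πk) = 0.1562/(2π·60.4) = 4.117×10^-4 m·K/W
  R'_fibreglass batt = ln(0.337/0.159)/(2πk) = 0.7512/(2π·0.0346) = 3.455 m·K/W
  R'_expanded polystyrene = ln(0.390/0.337)/(2πk) = 0.1461/(2π·0.0335) = 0.6939 m·K/W
ΣR = 9.917×10^-4 + 4.117×10^-4 + 3.455 + 0.6939 = 4.150 m·K/W
Q' = ΔT/ΣR = (81.5 °C − 13.9 °C)/4.150 = 16.3 W/m

Q' = 16.3 W/m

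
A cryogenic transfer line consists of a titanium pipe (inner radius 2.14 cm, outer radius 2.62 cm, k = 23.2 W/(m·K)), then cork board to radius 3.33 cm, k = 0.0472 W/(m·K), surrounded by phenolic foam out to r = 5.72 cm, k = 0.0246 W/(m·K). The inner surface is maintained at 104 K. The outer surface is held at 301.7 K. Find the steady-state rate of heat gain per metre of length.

Treat each layer as a resistance in series:
  R'_titanium = ln(0.0262/0.0214)/(2πk) = 0.2024/(2π·23.2) = 0.001388 m·K/W
  R'_cork board = ln(0.0333/0.0262)/(2πk) = 0.2398/(2π·0.0472) = 0.8086 m·K/W
  R'_phenolic foam = ln(0.0572/0.0333)/(2πk) = 0.5410/(2π·0.0246) = 3.500 m·K/W
ΣR = 0.001388 + 0.8086 + 3.500 = 4.310 m·K/W
Q' = ΔT/ΣR = (104 K − 301.7 K)/4.310 = -45.9 W/m
(Negative Q' ⇒ heat flows inward; heat gain = 45.9 W/m.)

Q' = 45.9 W/m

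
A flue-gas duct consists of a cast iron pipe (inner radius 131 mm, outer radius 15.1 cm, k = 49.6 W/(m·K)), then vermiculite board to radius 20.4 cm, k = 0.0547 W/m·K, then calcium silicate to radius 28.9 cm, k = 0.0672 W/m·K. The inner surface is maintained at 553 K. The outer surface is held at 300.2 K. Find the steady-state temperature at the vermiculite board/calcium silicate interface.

T = 423 K

Resistance network (inner→outer):
  R'_cast iron = ln(0.151/0.131)/(2πk) = 0.1421/(2π·49.6) = 4.559×10^-4 m·K/W
  R'_vermiculite board = ln(0.204/0.151)/(2πk) = 0.3008/(2π·0.0547) = 0.8753 m·K/W
  R'_calcium silicate = ln(0.289/0.204)/(2πk) = 0.3483/(2π·0.0672) = 0.8249 m·K/W
ΣR = 4.559×10^-4 + 0.8753 + 0.8249 = 1.701 m·K/W
Q' = ΔT/ΣR = (553 K − 300.2 K)/1.701 = 148.6 W/m
From the inner boundary to the vermiculite board/calcium silicate interface, ΣR_partial = 0.8758 m·K/W.
T_interface = T_in − Q'·ΣR_partial = 553 K − (148.6)(0.8758) = 423 K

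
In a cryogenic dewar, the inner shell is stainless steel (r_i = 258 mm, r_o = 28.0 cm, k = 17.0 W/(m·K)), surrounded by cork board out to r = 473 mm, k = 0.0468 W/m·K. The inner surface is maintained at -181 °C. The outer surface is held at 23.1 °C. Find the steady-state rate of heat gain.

Series thermal resistances, inner to outer:
  R_stainless steel = (1/0.258 − 1/0.280)/(4πk) = 0.3045/(4π·17.0) = 0.001426 K/W
  R_cork board = (1/0.280 − 1/0.473)/(4πk) = 1.457/(4π·0.0468) = 2.478 K/W
ΣR = 0.001426 + 2.478 = 2.479 K/W
Q = ΔT/ΣR = (-181 °C − 23.1 °C)/2.479 = -82.3 W
(Negative Q ⇒ heat flows inward; heat gain = 82.3 W.)

Q = 82.3 W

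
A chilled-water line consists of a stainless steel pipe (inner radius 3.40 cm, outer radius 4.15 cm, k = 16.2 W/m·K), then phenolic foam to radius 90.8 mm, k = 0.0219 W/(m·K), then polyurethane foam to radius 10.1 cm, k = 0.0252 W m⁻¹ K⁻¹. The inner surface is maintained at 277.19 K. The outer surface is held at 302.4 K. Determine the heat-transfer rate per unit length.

Series thermal resistances, inner to outer:
  R'_stainless steel = ln(0.0415/0.0340)/(2πk) = 0.1993/(2π·16.2) = 0.001958 m·K/W
  R'_phenolic foam = ln(0.0908/0.0415)/(2πk) = 0.7830/(2π·0.0219) = 5.690 m·K/W
  R'_polyurethane foam = ln(0.101/0.0908)/(2πk) = 0.1065/(2π·0.0252) = 0.6724 m·K/W
ΣR = 0.001958 + 5.690 + 0.6724 = 6.364 m·K/W
Q' = ΔT/ΣR = (277.19 K − 302.4 K)/6.364 = -3.96 W/m
(Negative Q' ⇒ heat flows inward; heat gain = 3.96 W/m.)

Q' = 3.96 W/m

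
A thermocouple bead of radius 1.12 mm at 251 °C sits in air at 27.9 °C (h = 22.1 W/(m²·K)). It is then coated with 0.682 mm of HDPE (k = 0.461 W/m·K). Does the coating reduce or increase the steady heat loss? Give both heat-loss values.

Critical radius for a sphere: r_cr = 2k/h = 0.0417 m = 4.17 cm.
Outer radius after coating: r₂ = 0.00112 + 6.82×10^-4 = 0.001802 m.
Since r₁ < r_cr and r₂ ≤ r_cr, the coating moves toward the maximum at r_cr — heat loss rises.
Bare: R = 1/(4πr₁²h) = 2871 K/W; Q = 223.1/2871 = 0.0777 W.
Coated: R = R_cond + R_conv = 1167 K/W; Q = 223.1/1167 = 0.191 W.

increases: 0.0777 → 0.191 W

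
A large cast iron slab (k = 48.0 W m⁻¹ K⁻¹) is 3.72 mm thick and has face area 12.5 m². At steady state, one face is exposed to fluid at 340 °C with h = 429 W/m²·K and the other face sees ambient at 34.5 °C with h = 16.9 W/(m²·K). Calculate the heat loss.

Q = 62.0 kW

Treat each layer as a resistance in series:
  R_conv,in = 1/(hA) = 1/(429·12.5) = 1.865×10^-4 K/W
  R_cast iron = L/(kA) = 0.00372/(48.0·12.5) = 6.200×10^-6 K/W
  R_conv,out = 1/(hA) = 1/(16.9·12.5) = 0.004734 K/W
ΣR = 1.865×10^-4 + 6.200×10^-6 + 0.004734 = 0.004927 K/W
Q = ΔT/ΣR = (340 °C − 34.5 °C)/0.004927 = 62000 W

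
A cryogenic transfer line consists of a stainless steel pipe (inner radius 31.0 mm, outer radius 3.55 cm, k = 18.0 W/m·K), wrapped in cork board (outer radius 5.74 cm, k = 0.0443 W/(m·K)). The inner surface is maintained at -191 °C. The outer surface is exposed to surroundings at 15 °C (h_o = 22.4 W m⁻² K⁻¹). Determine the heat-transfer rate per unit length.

Q' = 111 W/m

Resistance network (inner→outer):
  R'_stainless steel = ln(0.0355/0.0310)/(2πk) = 0.1355/(2π·18.0) = 0.001198 m·K/W
  R'_cork board = ln(0.0574/0.0355)/(2πk) = 0.4805/(2π·0.0443) = 1.726 m·K/W
  R'_conv,out = 1/(2πr h) = 1/(2π·0.0574·22.4) = 0.1238 m·K/W
ΣR = 0.001198 + 1.726 + 0.1238 = 1.851 m·K/W
Q' = ΔT/ΣR = (-191 °C − 15 °C)/1.851 = -111 W/m
(Negative Q' ⇒ heat flows inward; heat gain = 111 W/m.)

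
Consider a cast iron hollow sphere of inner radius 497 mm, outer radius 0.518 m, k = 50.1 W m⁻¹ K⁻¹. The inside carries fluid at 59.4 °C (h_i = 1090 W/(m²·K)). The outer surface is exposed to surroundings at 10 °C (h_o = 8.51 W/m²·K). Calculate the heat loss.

Series thermal resistances, inner to outer:
  R_conv,in = 1/(4πr²h) = 1/(4π·0.497²·1090) = 2.956×10^-4 K/W
  R_cast iron = (1/0.497 − 1/0.518)/(4πk) = 0.08157/(4π·50.1) = 1.296×10^-4 K/W
  R_conv,out = 1/(4πr²h) = 1/(4π·0.518²·8.51) = 0.03485 K/W
ΣR = 2.956×10^-4 + 1.296×10^-4 + 0.03485 = 0.03528 K/W
Q = ΔT/ΣR = (59.4 °C − 10 °C)/0.03528 = 1400 W

Q = 1400 W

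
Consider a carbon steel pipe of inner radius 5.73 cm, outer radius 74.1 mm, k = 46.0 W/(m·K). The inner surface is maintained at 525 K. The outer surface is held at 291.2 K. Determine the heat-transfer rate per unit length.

Q' = 2πk·ΔT/ln(r₂/r₁) = 2π × 46.0 × 233.8 / ln(0.0741/0.0573) = 2.63×10^5 W/m

Q' = 2.63×10^5 W/m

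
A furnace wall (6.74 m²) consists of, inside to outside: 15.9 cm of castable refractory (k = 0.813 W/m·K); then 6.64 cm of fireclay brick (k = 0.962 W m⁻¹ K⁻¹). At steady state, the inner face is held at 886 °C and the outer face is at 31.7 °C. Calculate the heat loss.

Resistance network (inner→outer):
  R_castable refractory = L/(kA) = 0.159/(0.813·6.74) = 0.02902 K/W
  R_fireclay brick = L/(kA) = 0.0664/(0.962·6.74) = 0.01024 K/W
ΣR = 0.02902 + 0.01024 = 0.03926 K/W
Q = ΔT/ΣR = (886 °C − 31.7 °C)/0.03926 = 21800 W

Q = 21800 W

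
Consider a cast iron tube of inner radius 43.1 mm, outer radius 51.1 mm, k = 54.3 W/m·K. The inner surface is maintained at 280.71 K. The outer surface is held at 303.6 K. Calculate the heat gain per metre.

Q' = 2πk·ΔT/ln(r₂/r₁) = 2π × 54.3 × 22.89 / ln(0.0511/0.0431) = 45900 W/m

Q' = 45900 W/m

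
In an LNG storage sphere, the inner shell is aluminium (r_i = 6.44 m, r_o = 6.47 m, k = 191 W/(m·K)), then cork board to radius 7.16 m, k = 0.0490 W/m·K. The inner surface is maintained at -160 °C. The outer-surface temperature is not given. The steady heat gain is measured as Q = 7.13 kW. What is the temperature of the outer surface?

Series resistances:
  R_aluminium = (1/6.44 − 1/6.47)/(4πk) = 7.200×10^-4/(4π·191) = 3.000×10^-7 K/W
  R_cork board = (1/6.47 − 1/7.16)/(4πk) = 0.01489/(4π·0.0490) = 0.02419 K/W
ΣR = 0.02419 K/W
ΔT = Q·ΣR = 7130 × 0.02419 = 172.5 K
Heat flows inward, so T_out = T_in + ΔT = -160 + 172.5 = 12.5 °C

T_out = 12.5 °C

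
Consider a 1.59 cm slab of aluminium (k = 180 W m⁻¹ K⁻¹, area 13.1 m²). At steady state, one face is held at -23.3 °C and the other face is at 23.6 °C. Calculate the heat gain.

Q = 6960 kW

Q = kA·ΔT/L = 180 × 13.1 × |-23.3 °C − 23.6 °C| / 0.0159 = 6.96×10^6 W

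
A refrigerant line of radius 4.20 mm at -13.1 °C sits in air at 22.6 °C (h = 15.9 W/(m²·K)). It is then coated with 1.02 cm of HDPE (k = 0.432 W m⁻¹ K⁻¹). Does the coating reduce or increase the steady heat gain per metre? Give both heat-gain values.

Critical radius for a cylinder: r_cr = k/h = 0.0272 m = 2.72 cm.
Outer radius after coating: r₂ = 0.00420 + 0.0102 = 0.01440 m.
Since r₁ < r_cr and r₂ ≤ r_cr, the coating moves toward the maximum at r_cr — heat gain rises.
Bare: R = 1/(2πr₁h) = 2.383 m·K/W; Q = 35.7/2.383 = 15.0 W/m.
Coated: R = R_cond + R_conv = 1.149 m·K/W; Q = 35.7/1.149 = 31.1 W/m.

increases: 15.0 → 31.1 W/m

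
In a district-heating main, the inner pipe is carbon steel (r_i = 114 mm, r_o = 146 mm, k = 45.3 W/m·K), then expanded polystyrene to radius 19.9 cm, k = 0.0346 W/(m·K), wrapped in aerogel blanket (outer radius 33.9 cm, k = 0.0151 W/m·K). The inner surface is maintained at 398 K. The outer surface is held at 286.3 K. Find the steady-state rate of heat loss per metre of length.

Q' = 15.9 W/m

Treat each layer as a resistance in series:
  R'_carbon steel = ln(0.146/0.114)/(2πk) = 0.2474/(2π·45.3) = 8.692×10^-4 m·K/W
  R'_expanded polystyrene = ln(0.199/0.146)/(2πk) = 0.3097/(2π·0.0346) = 1.425 m·K/W
  R'_aerogel blanket = ln(0.339/0.199)/(2πk) = 0.5327/(2π·0.0151) = 5.615 m·K/W
ΣR = 8.692×10^-4 + 1.425 + 5.615 = 7.041 m·K/W
Q' = ΔT/ΣR = (398 K − 286.3 K)/7.041 = 15.9 W/m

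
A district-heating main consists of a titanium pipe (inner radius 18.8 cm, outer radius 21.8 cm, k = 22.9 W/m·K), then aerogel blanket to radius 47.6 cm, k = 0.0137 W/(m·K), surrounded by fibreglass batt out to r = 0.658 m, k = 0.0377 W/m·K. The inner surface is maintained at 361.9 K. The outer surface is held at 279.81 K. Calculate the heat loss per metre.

Q' = 7.86 W/m

Series thermal resistances, inner to outer:
  R'_titanium = ln(0.218/0.188)/(2πk) = 0.1481/(2π·22.9) = 0.001029 m·K/W
  R'_aerogel blanket = ln(0.476/0.218)/(2πk) = 0.7809/(2π·0.0137) = 9.072 m·K/W
  R'_fibreglass batt = ln(0.658/0.476)/(2πk) = 0.3238/(2π·0.0377) = 1.367 m·K/W
ΣR = 0.001029 + 9.072 + 1.367 = 10.44 m·K/W
Q' = ΔT/ΣR = (361.9 K − 279.81 K)/10.44 = 7.86 W/m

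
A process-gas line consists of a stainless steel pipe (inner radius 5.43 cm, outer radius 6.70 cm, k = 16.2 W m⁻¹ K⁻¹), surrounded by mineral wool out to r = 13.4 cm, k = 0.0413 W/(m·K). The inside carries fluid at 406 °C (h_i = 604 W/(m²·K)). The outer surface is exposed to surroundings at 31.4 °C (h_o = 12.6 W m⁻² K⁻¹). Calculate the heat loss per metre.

Q' = 135 W/m

Resistance network (inner→outer):
  R'_conv,in = 1/(2πr h) = 1/(2π·0.0543·604) = 0.004853 m·K/W
  R'_stainless steel = ln(0.0670/0.0543)/(2πk) = 0.2102/(2π·16.2) = 0.002065 m·K/W
  R'_mineral wool = ln(0.134/0.0670)/(2πk) = 0.6931/(2π·0.0413) = 2.671 m·K/W
  R'_conv,out = 1/(2πr h) = 1/(2π·0.134·12.6) = 0.09426 m·K/W
ΣR = 0.004853 + 0.002065 + 2.671 + 0.09426 = 2.772 m·K/W
Q' = ΔT/ΣR = (406 °C − 31.4 °C)/2.772 = 135 W/m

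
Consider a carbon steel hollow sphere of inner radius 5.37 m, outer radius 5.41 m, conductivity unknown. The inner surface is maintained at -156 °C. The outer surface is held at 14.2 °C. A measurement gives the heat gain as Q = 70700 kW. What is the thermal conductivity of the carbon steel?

k = 45.5 W/m·K

ΣR = ΔT/Q = |-156 − 14.2|/7.07×10^7 = 2.407×10^-6 K/W
(1/r₁−1/r₂)/(4πk) = 2.407×10^-6 ⇒ k = 0.001377/(4π·2.407×10^-6) = 45.5 W/m·K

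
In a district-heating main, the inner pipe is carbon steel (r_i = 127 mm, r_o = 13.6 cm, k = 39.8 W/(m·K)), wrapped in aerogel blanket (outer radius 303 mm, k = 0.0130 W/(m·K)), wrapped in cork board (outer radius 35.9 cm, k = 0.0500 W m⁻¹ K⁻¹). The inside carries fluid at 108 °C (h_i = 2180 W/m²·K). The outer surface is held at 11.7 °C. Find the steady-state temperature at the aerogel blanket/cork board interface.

Resistance network (inner→outer):
  R'_conv,in = 1/(2πr h) = 1/(2π·0.127·2180) = 5.749×10^-4 m·K/W
  R'_carbon steel = ln(0.136/0.127)/(2πk) = 0.06847/(2π·39.8) = 2.738×10^-4 m·K/W
  R'_aerogel blanket = ln(0.303/0.136)/(2πk) = 0.8011/(2π·0.0130) = 9.807 m·K/W
  R'_cork board = ln(0.359/0.303)/(2πk) = 0.1696/(2π·0.0500) = 0.5398 m·K/W
ΣR = 5.749×10^-4 + 2.738×10^-4 + 9.807 + 0.5398 = 10.35 m·K/W
Q' = ΔT/ΣR = (108 °C − 11.7 °C)/10.35 = 9.304 W/m
From the inner boundary to the aerogel blanket/cork board interface, ΣR_partial = 9.808 m·K/W.
T_interface = T_in − Q'·ΣR_partial = 108 °C − (9.304)(9.808) = 16.7 °C

T = 16.7 °C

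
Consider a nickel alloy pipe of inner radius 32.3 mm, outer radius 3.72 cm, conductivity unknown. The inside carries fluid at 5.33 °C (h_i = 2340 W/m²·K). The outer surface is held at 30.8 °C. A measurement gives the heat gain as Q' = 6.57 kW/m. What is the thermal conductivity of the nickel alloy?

ΣR = ΔT/Q' = |5.33 − 30.8|/6570 = 0.003877 m·K/W
Known resistances:
  R'_conv,in = 1/(2πr h) = 1/(2π·0.0323·2340) = 0.002106 m·K/W
R_nickel alloy = ΣR − ΣR_known = 0.003877 − 0.002106 = 0.001771 m·K/W
ln(r₂/r₁)/(2πk) = 0.001771 ⇒ k = 0.1412/(2π·0.001771) = 12.7 W/m·K

k = 12.7 W/m·K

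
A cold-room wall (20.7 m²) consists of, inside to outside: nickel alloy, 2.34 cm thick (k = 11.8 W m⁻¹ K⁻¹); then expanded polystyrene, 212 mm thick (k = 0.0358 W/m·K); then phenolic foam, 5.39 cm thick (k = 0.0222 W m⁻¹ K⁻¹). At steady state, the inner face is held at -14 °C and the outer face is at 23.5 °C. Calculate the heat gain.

Treat each layer as a resistance in series:
  R_nickel alloy = L/(kA) = 0.0234/(11.8·20.7) = 9.580×10^-5 K/W
  R_expanded polystyrene = L/(kA) = 0.212/(0.0358·20.7) = 0.2861 K/W
  R_phenolic foam = L/(kA) = 0.0539/(0.0222·20.7) = 0.1173 K/W
ΣR = 9.580×10^-5 + 0.2861 + 0.1173 = 0.4035 K/W
Q = ΔT/ΣR = (-14 °C − 23.5 °C)/0.4035 = -92.9 W
(Negative Q ⇒ heat flows inward; heat gain = 92.9 W.)

Q = 92.9 W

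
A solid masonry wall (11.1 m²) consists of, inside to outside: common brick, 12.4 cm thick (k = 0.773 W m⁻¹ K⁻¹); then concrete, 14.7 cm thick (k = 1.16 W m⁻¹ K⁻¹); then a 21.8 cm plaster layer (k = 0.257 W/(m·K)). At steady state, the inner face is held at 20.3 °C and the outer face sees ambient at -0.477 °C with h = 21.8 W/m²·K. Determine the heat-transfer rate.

Series thermal resistances, inner to outer:
  R_common brick = L/(kA) = 0.124/(0.773·11.1) = 0.01445 K/W
  R_concrete = L/(kA) = 0.147/(1.16·11.1) = 0.01142 K/W
  R_plaster = L/(kA) = 0.218/(0.257·11.1) = 0.07642 K/W
  R_conv,out = 1/(hA) = 1/(21.8·11.1) = 0.004133 K/W
ΣR = 0.01445 + 0.01142 + 0.07642 + 0.004133 = 0.1064 K/W
Q = ΔT/ΣR = (20.3 °C − -0.477 °C)/0.1064 = 195 W

Q = 195 W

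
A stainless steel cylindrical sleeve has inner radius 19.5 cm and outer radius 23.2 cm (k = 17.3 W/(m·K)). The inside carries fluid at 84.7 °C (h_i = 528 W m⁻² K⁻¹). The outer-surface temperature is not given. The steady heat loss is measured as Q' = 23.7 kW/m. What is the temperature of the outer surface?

T_out = 10.2 °C

Sum the resistances:
  R'_conv,in = 1/(2πr h) = 1/(2π·0.195·528) = 0.001546 m·K/W
  R'_stainless steel = ln(0.232/0.195)/(2πk) = 0.1737/(2π·17.3) = 0.001598 m·K/W
ΣR = 0.003144 m·K/W
ΔT = Q'·ΣR = 23700 × 0.003144 = 74.51 K
Heat flows outward, so T_out = T_in − ΔT = 84.7 − 74.51 = 10.2 °C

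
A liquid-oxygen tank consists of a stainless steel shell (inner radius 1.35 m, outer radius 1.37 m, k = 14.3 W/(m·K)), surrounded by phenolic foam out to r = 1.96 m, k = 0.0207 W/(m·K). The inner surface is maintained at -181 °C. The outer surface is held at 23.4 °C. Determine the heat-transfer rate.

Q = 242 W

Treat each layer as a resistance in series:
  R_stainless steel = (1/1.35 − 1/1.37)/(4πk) = 0.01081/(4π·14.3) = 6.018×10^-5 K/W
  R_phenolic foam = (1/1.37 − 1/1.96)/(4πk) = 0.2197/(4π·0.0207) = 0.8447 K/W
ΣR = 6.018×10^-5 + 0.8447 = 0.8448 K/W
Q = ΔT/ΣR = (-181 °C − 23.4 °C)/0.8448 = -242 W
(Negative Q ⇒ heat flows inward; heat gain = 242 W.)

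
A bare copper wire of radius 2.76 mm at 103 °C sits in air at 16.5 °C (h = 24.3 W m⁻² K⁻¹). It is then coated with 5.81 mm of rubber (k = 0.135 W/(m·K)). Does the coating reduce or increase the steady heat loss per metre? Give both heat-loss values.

increases: 36.5 → 41.2 W/m

Critical radius for a cylinder: r_cr = k/h = 0.00556 m = 0.556 cm.
Outer radius after coating: r₂ = 0.00276 + 0.00581 = 0.00857 m.
r₁ < r_cr < r₂: heat loss rises to a maximum at r_cr then falls. Whether the coating helps depends on whether Q(r₂) has dropped back below Q(r₁).
Bare: R = 1/(2πr₁h) = 2.373 m·K/W; Q = 86.5/2.373 = 36.5 W/m.
Coated: R = R_cond + R_conv = 2.100 m·K/W; Q = 86.5/2.100 = 41.2 W/m.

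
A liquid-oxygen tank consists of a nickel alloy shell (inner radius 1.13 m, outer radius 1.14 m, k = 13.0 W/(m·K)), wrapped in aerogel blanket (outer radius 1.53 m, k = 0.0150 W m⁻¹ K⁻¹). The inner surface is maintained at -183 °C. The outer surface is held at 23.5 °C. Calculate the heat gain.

Q = 174 W

Series thermal resistances, inner to outer:
  R_nickel alloy = (1/1.13 − 1/1.14)/(4πk) = 0.007763/(4π·13.0) = 4.752×10^-5 K/W
  R_aerogel blanket = (1/1.14 − 1/1.53)/(4πk) = 0.2236/(4π·0.0150) = 1.186 K/W
ΣR = 4.752×10^-5 + 1.186 = 1.186 K/W
Q = ΔT/ΣR = (-183 °C − 23.5 °C)/1.186 = -174 W
(Negative Q ⇒ heat flows inward; heat gain = 174 W.)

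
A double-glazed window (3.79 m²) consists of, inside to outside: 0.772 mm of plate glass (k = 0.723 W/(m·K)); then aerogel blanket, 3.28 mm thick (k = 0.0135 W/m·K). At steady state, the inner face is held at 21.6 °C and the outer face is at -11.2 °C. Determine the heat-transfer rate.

Series thermal resistances, inner to outer:
  R_plate glass = L/(kA) = 7.72×10^-4/(0.723·3.79) = 2.817×10^-4 K/W
  R_aerogel blanket = L/(kA) = 0.00328/(0.0135·3.79) = 0.06411 K/W
ΣR = 2.817×10^-4 + 0.06411 = 0.06439 K/W
Q = ΔT/ΣR = (21.6 °C − -11.2 °C)/0.06439 = 509 W

Q = 509 W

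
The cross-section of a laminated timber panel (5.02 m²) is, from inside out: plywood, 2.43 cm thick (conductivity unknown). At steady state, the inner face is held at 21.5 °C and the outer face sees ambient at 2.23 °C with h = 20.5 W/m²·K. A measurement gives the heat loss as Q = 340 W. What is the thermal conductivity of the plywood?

k = 0.103 W/m·K

ΣR = ΔT/Q = |21.5 − 2.23|/340 = 0.05668 K/W
Known resistances:
  R_conv,out = 1/(hA) = 1/(20.5·5.02) = 0.009717 K/W
R_plywood = ΣR − ΣR_known = 0.05668 − 0.009717 = 0.04696 K/W
L/(kA) = 0.04696 ⇒ k = 0.0243/(0.04696·5.02) = 0.103 W/m·K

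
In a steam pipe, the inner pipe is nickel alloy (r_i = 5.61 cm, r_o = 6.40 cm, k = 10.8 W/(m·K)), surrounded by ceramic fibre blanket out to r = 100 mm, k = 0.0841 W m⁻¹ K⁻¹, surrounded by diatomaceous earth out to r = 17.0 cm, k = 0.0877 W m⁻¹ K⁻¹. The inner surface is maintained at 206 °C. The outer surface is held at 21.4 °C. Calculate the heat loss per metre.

Resistance network (inner→outer):
  R'_nickel alloy = ln(0.0640/0.0561)/(2πk) = 0.1317/(2π·10.8) = 0.001942 m·K/W
  R'_ceramic fibre blanket = ln(0.100/0.0640)/(2πk) = 0.4463/(2π·0.0841) = 0.8446 m·K/W
  R'_diatomaceous earth = ln(0.170/0.100)/(2πk) = 0.5306/(2π·0.0877) = 0.9630 m·K/W
ΣR = 0.001942 + 0.8446 + 0.9630 = 1.810 m·K/W
Q' = ΔT/ΣR = (206 °C − 21.4 °C)/1.810 = 102 W/m

Q' = 102 W/m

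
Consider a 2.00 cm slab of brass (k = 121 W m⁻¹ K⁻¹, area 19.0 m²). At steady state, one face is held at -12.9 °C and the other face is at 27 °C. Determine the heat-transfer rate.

Q = kA·ΔT/L = 121 × 19.0 × |-12.9 °C − 27 °C| / 0.0200 = 4.59×10^6 W

Q = 4590 kW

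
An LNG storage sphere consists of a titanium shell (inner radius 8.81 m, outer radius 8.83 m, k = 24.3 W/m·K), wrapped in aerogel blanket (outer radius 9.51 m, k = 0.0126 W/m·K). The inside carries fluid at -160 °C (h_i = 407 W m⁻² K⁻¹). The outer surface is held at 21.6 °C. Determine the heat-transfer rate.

Treat each layer as a resistance in series:
  R_conv,in = 1/(4πr²h) = 1/(4π·8.81²·407) = 2.519×10^-6 K/W
  R_titanium = (1/8.81 − 1/8.83)/(4πk) = 2.571×10^-4/(4π·24.3) = 8.419×10^-7 K/W
  R_aerogel blanket = (1/8.83 − 1/9.51)/(4πk) = 0.008098/(4π·0.0126) = 0.05114 K/W
ΣR = 2.519×10^-6 + 8.419×10^-7 + 0.05114 = 0.05114 K/W
Q = ΔT/ΣR = (-160 °C − 21.6 °C)/0.05114 = -3550 W
(Negative Q ⇒ heat flows inward; heat gain = 3550 W.)

Q = 3550 W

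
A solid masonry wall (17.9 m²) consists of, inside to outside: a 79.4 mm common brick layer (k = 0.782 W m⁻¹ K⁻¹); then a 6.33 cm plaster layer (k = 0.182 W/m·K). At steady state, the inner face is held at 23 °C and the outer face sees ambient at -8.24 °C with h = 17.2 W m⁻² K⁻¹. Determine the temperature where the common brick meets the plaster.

T = 16.7 °C

Resistance network (inner→outer):
  R_common brick = L/(kA) = 0.0794/(0.782·17.9) = 0.005672 K/W
  R_plaster = L/(kA) = 0.0633/(0.182·17.9) = 0.01943 K/W
  R_conv,out = 1/(hA) = 1/(17.2·17.9) = 0.003248 K/W
ΣR = 0.005672 + 0.01943 + 0.003248 = 0.02835 K/W
Q = ΔT/ΣR = (23 °C − -8.24 °C)/0.02835 = 1102 W
From the inner boundary to the common brick/plaster interface, ΣR_partial = 0.005672 K/W.
T_interface = T_in − Q·ΣR_partial = 23 °C − (1102)(0.005672) = 16.7 °C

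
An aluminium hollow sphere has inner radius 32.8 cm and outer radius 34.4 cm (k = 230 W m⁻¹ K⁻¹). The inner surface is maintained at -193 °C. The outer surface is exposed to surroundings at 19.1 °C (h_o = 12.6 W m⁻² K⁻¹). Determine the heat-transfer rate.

Resistance network (inner→outer):
  R_aluminium = (1/0.328 − 1/0.344)/(4πk) = 0.1418/(4π·230) = 4.906×10^-5 K/W
  R_conv,out = 1/(4πr²h) = 1/(4π·0.344²·12.6) = 0.05337 K/W
ΣR = 4.906×10^-5 + 0.05337 = 0.05342 K/W
Q = ΔT/ΣR = (-193 °C − 19.1 °C)/0.05342 = -3970 W
(Negative Q ⇒ heat flows inward; heat gain = 3970 W.)

Q = 3.97 kW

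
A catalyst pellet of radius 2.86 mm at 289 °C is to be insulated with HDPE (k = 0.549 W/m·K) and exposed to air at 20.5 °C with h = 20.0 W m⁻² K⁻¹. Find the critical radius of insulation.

For a sphere, r_cr = 2k_ins/h = 2·0.549/20.0 = 0.0549 m = 5.49 cm

r_cr = 5.49 cm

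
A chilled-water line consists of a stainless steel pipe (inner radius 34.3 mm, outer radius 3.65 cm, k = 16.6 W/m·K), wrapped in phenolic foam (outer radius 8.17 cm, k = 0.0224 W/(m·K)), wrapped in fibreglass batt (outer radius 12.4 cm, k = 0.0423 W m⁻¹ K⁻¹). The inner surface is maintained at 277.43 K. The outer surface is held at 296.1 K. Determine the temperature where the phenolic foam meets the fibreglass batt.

T = 292.1 K

Series thermal resistances, inner to outer:
  R'_stainless steel = ln(0.0365/0.0343)/(2πk) = 0.06217/(2π·16.6) = 5.960×10^-4 m·K/W
  R'_phenolic foam = ln(0.0817/0.0365)/(2πk) = 0.8057/(2π·0.0224) = 5.725 m·K/W
  R'_fibreglass batt = ln(0.124/0.0817)/(2πk) = 0.4172/(2π·0.0423) = 1.570 m·K/W
ΣR = 5.960×10^-4 + 5.725 + 1.570 = 7.296 m·K/W
Q' = ΔT/ΣR = (277.43 K − 296.1 K)/7.296 = -2.559 W/m
From the inner boundary to the phenolic foam/fibreglass batt interface, ΣR_partial = 5.726 m·K/W.
T_interface = T_in − Q'·ΣR_partial = 277.43 K − (-2.559)(5.726) = 292.1 K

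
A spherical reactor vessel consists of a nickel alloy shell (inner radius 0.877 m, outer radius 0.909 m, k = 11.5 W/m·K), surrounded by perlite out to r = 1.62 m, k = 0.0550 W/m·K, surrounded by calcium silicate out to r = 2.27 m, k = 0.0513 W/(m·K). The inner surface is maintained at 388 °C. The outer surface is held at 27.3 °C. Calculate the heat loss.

Resistance network (inner→outer):
  R_nickel alloy = (1/0.877 − 1/0.909)/(4πk) = 0.04014/(4π·11.5) = 2.778×10^-4 K/W
  R_perlite = (1/0.909 − 1/1.62)/(4πk) = 0.4828/(4π·0.0550) = 0.6986 K/W
  R_calcium silicate = (1/1.62 − 1/2.27)/(4πk) = 0.1768/(4π·0.0513) = 0.2742 K/W
ΣR = 2.778×10^-4 + 0.6986 + 0.2742 = 0.9731 K/W
Q = ΔT/ΣR = (388 °C − 27.3 °C)/0.9731 = 371 W

Q = 371 W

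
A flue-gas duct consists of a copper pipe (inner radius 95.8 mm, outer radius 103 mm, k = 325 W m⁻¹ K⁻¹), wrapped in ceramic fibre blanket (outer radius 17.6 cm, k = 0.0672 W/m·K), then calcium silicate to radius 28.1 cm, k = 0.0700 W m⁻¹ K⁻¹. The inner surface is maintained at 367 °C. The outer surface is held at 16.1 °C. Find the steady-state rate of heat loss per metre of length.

Q' = 150 W/m

Resistance network (inner→outer):
  R'_copper = ln(0.103/0.0958)/(2πk) = 0.07247/(2π·325) = 3.549×10^-5 m·K/W
  R'_ceramic fibre blanket = ln(0.176/0.103)/(2πk) = 0.5358/(2π·0.0672) = 1.269 m·K/W
  R'_calcium silicate = ln(0.281/0.176)/(2πk) = 0.4679/(2π·0.0700) = 1.064 m·K/W
ΣR = 3.549×10^-5 + 1.269 + 1.064 = 2.333 m·K/W
Q' = ΔT/ΣR = (367 °C − 16.1 °C)/2.333 = 150 W/m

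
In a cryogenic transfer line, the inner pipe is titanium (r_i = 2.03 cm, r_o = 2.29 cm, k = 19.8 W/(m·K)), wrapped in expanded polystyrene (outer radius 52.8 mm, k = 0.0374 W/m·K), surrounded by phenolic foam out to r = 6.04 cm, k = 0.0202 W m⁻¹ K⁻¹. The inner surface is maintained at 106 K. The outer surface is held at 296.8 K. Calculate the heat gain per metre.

Series thermal resistances, inner to outer:
  R'_titanium = ln(0.0229/0.0203)/(2πk) = 0.1205/(2π·19.8) = 9.687×10^-4 m·K/W
  R'_expanded polystyrene = ln(0.0528/0.0229)/(2πk) = 0.8354/(2π·0.0374) = 3.555 m·K/W
  R'_phenolic foam = ln(0.0604/0.0528)/(2πk) = 0.1345/(2π·0.0202) = 1.060 m·K/W
ΣR = 9.687×10^-4 + 3.555 + 1.060 = 4.616 m·K/W
Q' = ΔT/ΣR = (106 K − 296.8 K)/4.616 = -41.3 W/m
(Negative Q' ⇒ heat flows inward; heat gain = 41.3 W/m.)

Q' = 41.3 W/m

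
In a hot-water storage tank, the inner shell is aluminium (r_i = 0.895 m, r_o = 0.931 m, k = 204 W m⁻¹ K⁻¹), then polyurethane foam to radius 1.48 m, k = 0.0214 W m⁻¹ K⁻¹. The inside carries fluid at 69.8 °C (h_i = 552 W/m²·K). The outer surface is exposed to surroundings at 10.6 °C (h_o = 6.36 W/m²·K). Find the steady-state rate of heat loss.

Treat each layer as a resistance in series:
  R_conv,in = 1/(4πr²h) = 1/(4π·0.895²·552) = 1.800×10^-4 K/W
  R_aluminium = (1/0.895 − 1/0.931)/(4πk) = 0.04320/(4π·204) = 1.685×10^-5 K/W
  R_polyurethane foam = (1/0.931 − 1/1.48)/(4πk) = 0.3984/(4π·0.0214) = 1.482 K/W
  R_conv,out = 1/(4πr²h) = 1/(4π·1.48²·6.36) = 0.005712 K/W
ΣR = 1.800×10^-4 + 1.685×10^-5 + 1.482 + 0.005712 = 1.488 K/W
Q = ΔT/ΣR = (69.8 °C − 10.6 °C)/1.488 = 39.8 W

Q = 39.8 W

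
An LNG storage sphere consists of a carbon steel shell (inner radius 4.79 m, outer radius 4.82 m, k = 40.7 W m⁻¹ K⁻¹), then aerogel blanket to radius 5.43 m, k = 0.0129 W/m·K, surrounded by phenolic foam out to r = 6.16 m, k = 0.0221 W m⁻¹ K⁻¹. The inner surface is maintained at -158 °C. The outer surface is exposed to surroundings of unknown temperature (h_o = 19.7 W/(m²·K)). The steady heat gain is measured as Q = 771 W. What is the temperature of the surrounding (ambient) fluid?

Series resistances:
  R_carbon steel = (1/4.79 − 1/4.82)/(4πk) = 0.001299/(4π·40.7) = 2.541×10^-6 K/W
  R_aerogel blanket = (1/4.82 − 1/5.43)/(4πk) = 0.02331/(4π·0.0129) = 0.1438 K/W
  R_phenolic foam = (1/5.43 − 1/6.16)/(4πk) = 0.02182/(4π·0.0221) = 0.07859 K/W
  R_conv,out = 1/(4πr²h) = 1/(4π·6.16²·19.7) = 1.065×10^-4 K/W
ΣR = 0.2225 K/W
ΔT = Q·ΣR = 771 × 0.2225 = 171.5 K
Heat flows inward, so T_out = T_in + ΔT = -158 + 171.5 = 13.5 °C

T_out = 13.5 °C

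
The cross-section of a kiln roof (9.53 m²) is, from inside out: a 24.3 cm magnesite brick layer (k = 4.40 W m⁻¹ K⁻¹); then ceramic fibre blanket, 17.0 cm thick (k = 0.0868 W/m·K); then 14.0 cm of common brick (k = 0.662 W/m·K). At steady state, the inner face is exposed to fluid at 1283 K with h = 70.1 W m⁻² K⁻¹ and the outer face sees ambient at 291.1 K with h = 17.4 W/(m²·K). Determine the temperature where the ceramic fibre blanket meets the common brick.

T = 407 K

Treat each layer as a resistance in series:
  R_conv,in = 1/(hA) = 1/(70.1·9.53) = 0.001497 K/W
  R_magnesite brick = L/(kA) = 0.243/(4.40·9.53) = 0.005795 K/W
  R_ceramic fibre blanket = L/(kA) = 0.170/(0.0868·9.53) = 0.2055 K/W
  R_common brick = L/(kA) = 0.140/(0.662·9.53) = 0.02219 K/W
  R_conv,out = 1/(hA) = 1/(17.4·9.53) = 0.006031 K/W
ΣR = 0.001497 + 0.005795 + 0.2055 + 0.02219 + 0.006031 = 0.2410 K/W
Q = ΔT/ΣR = (1283 K − 291.1 K)/0.2410 = 4116 W
From the inner boundary to the ceramic fibre blanket/common brick interface, ΣR_partial = 0.2128 K/W.
T_interface = T_in − Q·ΣR_partial = 1283 K − (4116)(0.2128) = 407 K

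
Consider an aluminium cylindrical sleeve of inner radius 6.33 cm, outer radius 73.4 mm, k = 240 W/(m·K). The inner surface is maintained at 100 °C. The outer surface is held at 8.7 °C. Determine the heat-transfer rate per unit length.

Q' = 9.30×10^5 W/m

Q' = 2πk·ΔT/ln(r₂/r₁) = 2π × 240 × 91.3 / ln(0.0734/0.0633) = 9.30×10^5 W/m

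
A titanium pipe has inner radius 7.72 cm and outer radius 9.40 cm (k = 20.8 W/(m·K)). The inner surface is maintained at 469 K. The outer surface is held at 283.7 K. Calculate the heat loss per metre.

Q' = 123 kW/m

Q' = 2πk·ΔT/ln(r₂/r₁) = 2π × 20.8 × 185.3 / ln(0.0940/0.0772) = 1.23×10^5 W/m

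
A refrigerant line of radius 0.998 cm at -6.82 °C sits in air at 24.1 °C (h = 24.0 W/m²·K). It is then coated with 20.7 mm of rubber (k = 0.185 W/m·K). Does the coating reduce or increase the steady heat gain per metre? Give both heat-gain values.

Critical radius for a cylinder: r_cr = k/h = 0.00771 m = 0.771 cm.
Outer radius after coating: r₂ = 0.00998 + 0.0207 = 0.03068 m.
Since r₁ ≥ r_cr, any added insulation reduces the heat gain.
Bare: R = 1/(2πr₁h) = 0.6645 m·K/W; Q = 30.92/0.6645 = 46.5 W/m.
Coated: R = R_cond + R_conv = 1.182 m·K/W; Q = 30.92/1.182 = 26.2 W/m.

reduces: 46.5 → 26.2 W/m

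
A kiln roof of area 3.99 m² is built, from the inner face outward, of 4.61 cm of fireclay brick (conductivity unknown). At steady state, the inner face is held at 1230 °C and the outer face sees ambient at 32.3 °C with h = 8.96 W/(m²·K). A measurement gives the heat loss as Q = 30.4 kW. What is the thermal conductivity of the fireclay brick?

ΣR = ΔT/Q = |1230 − 32.3|/30400 = 0.03940 K/W
Known resistances:
  R_conv,out = 1/(hA) = 1/(8.96·3.99) = 0.02797 K/W
R_fireclay brick = ΣR − ΣR_known = 0.03940 − 0.02797 = 0.01143 K/W
L/(kA) = 0.01143 ⇒ k = 0.0461/(0.01143·3.99) = 1.01 W/m·K

k = 1.01 W/m·K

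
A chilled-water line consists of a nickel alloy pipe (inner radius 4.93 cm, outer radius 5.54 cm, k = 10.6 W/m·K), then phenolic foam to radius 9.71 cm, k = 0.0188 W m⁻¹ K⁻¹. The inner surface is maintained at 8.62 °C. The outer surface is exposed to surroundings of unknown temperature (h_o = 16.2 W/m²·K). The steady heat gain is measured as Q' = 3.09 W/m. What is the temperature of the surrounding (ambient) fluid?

T_out = 23.6 °C

Series resistances:
  R'_nickel alloy = ln(0.0554/0.0493)/(2πk) = 0.1167/(2π·10.6) = 0.001752 m·K/W
  R'_phenolic foam = ln(0.0971/0.0554)/(2πk) = 0.5612/(2π·0.0188) = 4.751 m·K/W
  R'_conv,out = 1/(2πr h) = 1/(2π·0.0971·16.2) = 0.1012 m·K/W
ΣR = 4.854 m·K/W
ΔT = Q'·ΣR = 3.09 × 4.854 = 15.00 K
Heat flows inward, so T_out = T_in + ΔT = 8.62 + 15.00 = 23.6 °C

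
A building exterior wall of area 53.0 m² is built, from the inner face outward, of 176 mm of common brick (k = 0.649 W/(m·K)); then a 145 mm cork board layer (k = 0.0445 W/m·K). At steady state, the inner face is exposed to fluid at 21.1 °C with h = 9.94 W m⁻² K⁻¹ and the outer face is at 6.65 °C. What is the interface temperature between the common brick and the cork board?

Treat each layer as a resistance in series:
  R_conv,in = 1/(hA) = 1/(9.94·53.0) = 0.001898 K/W
  R_common brick = L/(kA) = 0.176/(0.649·53.0) = 0.005117 K/W
  R_cork board = L/(kA) = 0.145/(0.0445·53.0) = 0.06148 K/W
ΣR = 0.001898 + 0.005117 + 0.06148 = 0.06850 K/W
Q = ΔT/ΣR = (21.1 °C − 6.65 °C)/0.06850 = 210.9 W
From the inner boundary to the common brick/cork board interface, ΣR_partial = 0.007015 K/W.
T_interface = T_in − Q·ΣR_partial = 21.1 °C − (210.9)(0.007015) = 19.6 °C

T = 19.6 °C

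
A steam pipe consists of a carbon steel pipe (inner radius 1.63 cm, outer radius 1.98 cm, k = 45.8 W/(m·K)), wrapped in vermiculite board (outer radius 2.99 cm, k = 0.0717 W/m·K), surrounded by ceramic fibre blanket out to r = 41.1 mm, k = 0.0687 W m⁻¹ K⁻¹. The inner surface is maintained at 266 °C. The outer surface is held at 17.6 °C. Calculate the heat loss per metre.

Q' = 150 W/m

Treat each layer as a resistance in series:
  R'_carbon steel = ln(0.0198/0.0163)/(2πk) = 0.1945/(2π·45.8) = 6.759×10^-4 m·K/W
  R'_vermiculite board = ln(0.0299/0.0198)/(2πk) = 0.4122/(2π·0.0717) = 0.9149 m·K/W
  R'_ceramic fibre blanket = ln(0.0411/0.0299)/(2πk) = 0.3181/(2π·0.0687) = 0.7370 m·K/W
ΣR = 6.759×10^-4 + 0.9149 + 0.7370 = 1.653 m·K/W
Q' = ΔT/ΣR = (266 °C − 17.6 °C)/1.653 = 150 W/m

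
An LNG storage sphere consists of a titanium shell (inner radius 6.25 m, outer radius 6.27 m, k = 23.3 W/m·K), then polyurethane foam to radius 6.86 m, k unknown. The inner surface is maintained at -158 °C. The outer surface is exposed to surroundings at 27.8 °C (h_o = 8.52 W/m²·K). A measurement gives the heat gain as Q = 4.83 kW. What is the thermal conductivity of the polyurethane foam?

k = 0.0285 W/m·K

ΣR = ΔT/Q = |-158 − 27.8|/4830 = 0.03847 K/W
Known resistances:
  R_titanium = (1/6.25 − 1/6.27)/(4πk) = 5.104×10^-4/(4π·23.3) = 1.743×10^-6 K/W
  R_conv,out = 1/(4πr²h) = 1/(4π·6.86²·8.52) = 1.985×10^-4 K/W
R_polyurethane foam = ΣR − ΣR_known = 0.03847 − 2.002×10^-4 = 0.03827 K/W
(1/r₁−1/r₂)/(4πk) = 0.03827 ⇒ k = 0.01372/(4π·0.03827) = 0.0285 W/m·K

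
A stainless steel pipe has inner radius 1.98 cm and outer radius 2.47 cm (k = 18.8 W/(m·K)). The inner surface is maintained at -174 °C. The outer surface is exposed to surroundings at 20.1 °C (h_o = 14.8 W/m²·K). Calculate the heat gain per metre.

Q' = 444 W/m

Resistance network (inner→outer):
  R'_stainless steel = ln(0.0247/0.0198)/(2πk) = 0.2211/(2π·18.8) = 0.001872 m·K/W
  R'_conv,out = 1/(2πr h) = 1/(2π·0.0247·14.8) = 0.4354 m·K/W
ΣR = 0.001872 + 0.4354 = 0.4373 m·K/W
Q' = ΔT/ΣR = (-174 °C − 20.1 °C)/0.4373 = -444 W/m
(Negative Q' ⇒ heat flows inward; heat gain = 444 W/m.)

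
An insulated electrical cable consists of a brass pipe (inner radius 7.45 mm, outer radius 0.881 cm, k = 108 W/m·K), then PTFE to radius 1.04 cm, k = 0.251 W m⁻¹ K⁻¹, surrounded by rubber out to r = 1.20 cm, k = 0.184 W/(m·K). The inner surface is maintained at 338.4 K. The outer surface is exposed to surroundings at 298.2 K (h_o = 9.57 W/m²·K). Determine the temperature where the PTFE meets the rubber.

Resistance network (inner→outer):
  R'_brass = ln(0.00881/0.00745)/(2πk) = 0.1677/(2π·108) = 2.471×10^-4 m·K/W
  R'_PTFE = ln(0.0104/0.00881)/(2πk) = 0.1659/(2π·0.251) = 0.1052 m·K/W
  R'_rubber = ln(0.0120/0.0104)/(2πk) = 0.1431/(2π·0.184) = 0.1238 m·K/W
  R'_conv,out = 1/(2πr h) = 1/(2π·0.0120·9.57) = 1.386 m·K/W
ΣR = 2.471×10^-4 + 0.1052 + 0.1238 + 1.386 = 1.615 m·K/W
Q' = ΔT/ΣR = (338.4 K − 298.2 K)/1.615 = 24.89 W/m
From the inner boundary to the PTFE/rubber interface, ΣR_partial = 0.1054 m·K/W.
T_interface = T_in − Q'·ΣR_partial = 338.4 K − (24.89)(0.1054) = 335.8 K

T = 335.8 K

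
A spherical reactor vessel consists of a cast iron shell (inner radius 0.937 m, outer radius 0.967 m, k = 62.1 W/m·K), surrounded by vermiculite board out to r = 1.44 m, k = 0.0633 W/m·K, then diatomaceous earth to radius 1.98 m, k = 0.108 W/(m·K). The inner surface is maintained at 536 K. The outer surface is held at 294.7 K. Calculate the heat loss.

Q = 426 W

Resistance network (inner→outer):
  R_cast iron = (1/0.937 − 1/0.967)/(4πk) = 0.03311/(4π·62.1) = 4.243×10^-5 K/W
  R_vermiculite board = (1/0.967 − 1/1.44)/(4πk) = 0.3397/(4π·0.0633) = 0.4270 K/W
  R_diatomaceous earth = (1/1.44 − 1/1.98)/(4πk) = 0.1894/(4π·0.108) = 0.1396 K/W
ΣR = 4.243×10^-5 + 0.4270 + 0.1396 = 0.5666 K/W
Q = ΔT/ΣR = (536 K − 294.7 K)/0.5666 = 426 W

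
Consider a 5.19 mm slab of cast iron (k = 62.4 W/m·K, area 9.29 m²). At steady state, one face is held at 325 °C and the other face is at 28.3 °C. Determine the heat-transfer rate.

Q = 33100 kW

Q = kA·ΔT/L = 62.4 × 9.29 × |325 °C − 28.3 °C| / 0.00519 = 3.31×10^7 W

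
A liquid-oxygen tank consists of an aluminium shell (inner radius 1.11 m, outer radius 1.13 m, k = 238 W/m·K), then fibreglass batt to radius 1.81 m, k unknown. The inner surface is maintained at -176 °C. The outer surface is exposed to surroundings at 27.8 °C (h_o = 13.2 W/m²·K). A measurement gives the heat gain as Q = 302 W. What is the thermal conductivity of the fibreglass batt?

k = 0.0393 W/m·K

ΣR = ΔT/Q = |-176 − 27.8|/302 = 0.6748 K/W
Known resistances:
  R_aluminium = (1/1.11 − 1/1.13)/(4πk) = 0.01595/(4π·238) = 5.331×10^-6 K/W
  R_conv,out = 1/(4πr²h) = 1/(4π·1.81²·13.2) = 0.001840 K/W
R_fibreglass batt = ΣR − ΣR_known = 0.6748 − 0.001845 = 0.6730 K/W
(1/r₁−1/r₂)/(4πk) = 0.6730 ⇒ k = 0.3325/(4π·0.6730) = 0.0393 W/m·K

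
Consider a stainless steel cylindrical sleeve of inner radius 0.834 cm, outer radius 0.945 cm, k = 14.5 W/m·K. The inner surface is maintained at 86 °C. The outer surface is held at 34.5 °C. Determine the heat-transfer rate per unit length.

Q' = 37.6 kW/m

Q' = 2πk·ΔT/ln(r₂/r₁) = 2π × 14.5 × 51.5 / ln(0.00945/0.00834) = 37600 W/m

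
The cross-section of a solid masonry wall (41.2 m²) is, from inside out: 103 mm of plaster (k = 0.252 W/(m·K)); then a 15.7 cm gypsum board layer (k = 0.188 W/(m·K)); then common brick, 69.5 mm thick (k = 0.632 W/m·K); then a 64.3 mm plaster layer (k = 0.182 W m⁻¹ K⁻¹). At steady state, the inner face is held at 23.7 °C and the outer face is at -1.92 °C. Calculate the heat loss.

Series thermal resistances, inner to outer:
  R_plaster = L/(kA) = 0.103/(0.252·41.2) = 0.009921 K/W
  R_gypsum board = L/(kA) = 0.157/(0.188·41.2) = 0.02027 K/W
  R_common brick = L/(kA) = 0.0695/(0.632·41.2) = 0.002669 K/W
  R_plaster = L/(kA) = 0.0643/(0.182·41.2) = 0.008575 K/W
ΣR = 0.009921 + 0.02027 + 0.002669 + 0.008575 = 0.04143 K/W
Q = ΔT/ΣR = (23.7 °C − -1.92 °C)/0.04143 = 618 W

Q = 618 W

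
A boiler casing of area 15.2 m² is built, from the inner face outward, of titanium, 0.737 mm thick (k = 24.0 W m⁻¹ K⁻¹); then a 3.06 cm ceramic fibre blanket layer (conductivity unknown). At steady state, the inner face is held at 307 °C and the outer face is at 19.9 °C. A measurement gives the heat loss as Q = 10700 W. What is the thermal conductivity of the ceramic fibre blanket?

ΣR = ΔT/Q = |307 − 19.9|/10700 = 0.02683 K/W
Known resistances:
  R_titanium = L/(kA) = 7.37×10^-4/(24.0·15.2) = 2.020×10^-6 K/W
R_ceramic fibre blanket = ΣR − ΣR_known = 0.02683 − 2.020×10^-6 = 0.02683 K/W
L/(kA) = 0.02683 ⇒ k = 0.0306/(0.02683·15.2) = 0.0750 W/m·K

k = 0.0750 W/m·K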